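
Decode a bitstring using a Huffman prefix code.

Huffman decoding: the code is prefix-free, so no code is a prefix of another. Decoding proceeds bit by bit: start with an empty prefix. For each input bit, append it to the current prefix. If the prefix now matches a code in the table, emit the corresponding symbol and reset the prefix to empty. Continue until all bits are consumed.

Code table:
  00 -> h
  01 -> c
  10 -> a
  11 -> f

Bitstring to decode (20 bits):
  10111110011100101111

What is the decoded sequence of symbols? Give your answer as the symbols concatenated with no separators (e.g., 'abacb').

Answer: affacfhaff

Derivation:
Bit 0: prefix='1' (no match yet)
Bit 1: prefix='10' -> emit 'a', reset
Bit 2: prefix='1' (no match yet)
Bit 3: prefix='11' -> emit 'f', reset
Bit 4: prefix='1' (no match yet)
Bit 5: prefix='11' -> emit 'f', reset
Bit 6: prefix='1' (no match yet)
Bit 7: prefix='10' -> emit 'a', reset
Bit 8: prefix='0' (no match yet)
Bit 9: prefix='01' -> emit 'c', reset
Bit 10: prefix='1' (no match yet)
Bit 11: prefix='11' -> emit 'f', reset
Bit 12: prefix='0' (no match yet)
Bit 13: prefix='00' -> emit 'h', reset
Bit 14: prefix='1' (no match yet)
Bit 15: prefix='10' -> emit 'a', reset
Bit 16: prefix='1' (no match yet)
Bit 17: prefix='11' -> emit 'f', reset
Bit 18: prefix='1' (no match yet)
Bit 19: prefix='11' -> emit 'f', reset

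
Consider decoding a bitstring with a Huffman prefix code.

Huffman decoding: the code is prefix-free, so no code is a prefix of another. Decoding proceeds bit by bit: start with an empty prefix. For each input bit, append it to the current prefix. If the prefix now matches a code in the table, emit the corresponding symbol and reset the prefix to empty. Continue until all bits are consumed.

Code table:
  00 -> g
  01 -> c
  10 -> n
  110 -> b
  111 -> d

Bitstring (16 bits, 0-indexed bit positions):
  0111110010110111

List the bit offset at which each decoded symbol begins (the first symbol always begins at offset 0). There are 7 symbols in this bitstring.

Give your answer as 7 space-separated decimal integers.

Answer: 0 2 5 7 9 11 13

Derivation:
Bit 0: prefix='0' (no match yet)
Bit 1: prefix='01' -> emit 'c', reset
Bit 2: prefix='1' (no match yet)
Bit 3: prefix='11' (no match yet)
Bit 4: prefix='111' -> emit 'd', reset
Bit 5: prefix='1' (no match yet)
Bit 6: prefix='10' -> emit 'n', reset
Bit 7: prefix='0' (no match yet)
Bit 8: prefix='01' -> emit 'c', reset
Bit 9: prefix='0' (no match yet)
Bit 10: prefix='01' -> emit 'c', reset
Bit 11: prefix='1' (no match yet)
Bit 12: prefix='10' -> emit 'n', reset
Bit 13: prefix='1' (no match yet)
Bit 14: prefix='11' (no match yet)
Bit 15: prefix='111' -> emit 'd', reset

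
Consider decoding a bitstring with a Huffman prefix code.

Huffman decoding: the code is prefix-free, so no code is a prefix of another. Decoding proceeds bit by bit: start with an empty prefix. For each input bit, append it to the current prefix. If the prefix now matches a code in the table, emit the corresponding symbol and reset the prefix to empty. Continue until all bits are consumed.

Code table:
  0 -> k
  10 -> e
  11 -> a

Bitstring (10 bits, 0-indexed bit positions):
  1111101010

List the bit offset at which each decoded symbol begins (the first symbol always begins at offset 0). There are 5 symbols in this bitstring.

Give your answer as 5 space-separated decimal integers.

Bit 0: prefix='1' (no match yet)
Bit 1: prefix='11' -> emit 'a', reset
Bit 2: prefix='1' (no match yet)
Bit 3: prefix='11' -> emit 'a', reset
Bit 4: prefix='1' (no match yet)
Bit 5: prefix='10' -> emit 'e', reset
Bit 6: prefix='1' (no match yet)
Bit 7: prefix='10' -> emit 'e', reset
Bit 8: prefix='1' (no match yet)
Bit 9: prefix='10' -> emit 'e', reset

Answer: 0 2 4 6 8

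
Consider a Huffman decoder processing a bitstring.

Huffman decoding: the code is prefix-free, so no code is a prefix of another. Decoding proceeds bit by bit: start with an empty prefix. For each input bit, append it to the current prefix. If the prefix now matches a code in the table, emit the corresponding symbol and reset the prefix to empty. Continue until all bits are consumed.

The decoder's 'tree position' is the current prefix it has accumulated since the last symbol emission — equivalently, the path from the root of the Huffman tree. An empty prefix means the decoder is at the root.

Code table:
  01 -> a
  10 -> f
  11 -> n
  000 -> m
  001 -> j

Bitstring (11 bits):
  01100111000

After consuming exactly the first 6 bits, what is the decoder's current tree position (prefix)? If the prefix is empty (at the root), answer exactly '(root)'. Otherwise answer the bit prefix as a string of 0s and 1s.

Bit 0: prefix='0' (no match yet)
Bit 1: prefix='01' -> emit 'a', reset
Bit 2: prefix='1' (no match yet)
Bit 3: prefix='10' -> emit 'f', reset
Bit 4: prefix='0' (no match yet)
Bit 5: prefix='01' -> emit 'a', reset

Answer: (root)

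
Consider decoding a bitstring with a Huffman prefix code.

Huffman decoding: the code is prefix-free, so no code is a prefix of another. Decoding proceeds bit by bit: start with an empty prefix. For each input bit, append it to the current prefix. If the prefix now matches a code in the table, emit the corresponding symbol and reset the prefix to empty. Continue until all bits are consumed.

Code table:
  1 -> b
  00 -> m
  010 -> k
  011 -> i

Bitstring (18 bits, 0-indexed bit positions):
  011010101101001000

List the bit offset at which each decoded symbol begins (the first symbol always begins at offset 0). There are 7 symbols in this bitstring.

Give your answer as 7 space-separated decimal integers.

Bit 0: prefix='0' (no match yet)
Bit 1: prefix='01' (no match yet)
Bit 2: prefix='011' -> emit 'i', reset
Bit 3: prefix='0' (no match yet)
Bit 4: prefix='01' (no match yet)
Bit 5: prefix='010' -> emit 'k', reset
Bit 6: prefix='1' -> emit 'b', reset
Bit 7: prefix='0' (no match yet)
Bit 8: prefix='01' (no match yet)
Bit 9: prefix='011' -> emit 'i', reset
Bit 10: prefix='0' (no match yet)
Bit 11: prefix='01' (no match yet)
Bit 12: prefix='010' -> emit 'k', reset
Bit 13: prefix='0' (no match yet)
Bit 14: prefix='01' (no match yet)
Bit 15: prefix='010' -> emit 'k', reset
Bit 16: prefix='0' (no match yet)
Bit 17: prefix='00' -> emit 'm', reset

Answer: 0 3 6 7 10 13 16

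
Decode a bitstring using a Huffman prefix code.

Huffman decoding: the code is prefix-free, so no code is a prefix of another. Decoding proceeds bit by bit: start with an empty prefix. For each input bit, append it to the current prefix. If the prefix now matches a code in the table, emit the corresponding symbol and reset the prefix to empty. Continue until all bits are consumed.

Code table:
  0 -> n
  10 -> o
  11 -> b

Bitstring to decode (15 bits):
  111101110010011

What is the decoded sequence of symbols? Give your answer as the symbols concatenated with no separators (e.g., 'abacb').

Bit 0: prefix='1' (no match yet)
Bit 1: prefix='11' -> emit 'b', reset
Bit 2: prefix='1' (no match yet)
Bit 3: prefix='11' -> emit 'b', reset
Bit 4: prefix='0' -> emit 'n', reset
Bit 5: prefix='1' (no match yet)
Bit 6: prefix='11' -> emit 'b', reset
Bit 7: prefix='1' (no match yet)
Bit 8: prefix='10' -> emit 'o', reset
Bit 9: prefix='0' -> emit 'n', reset
Bit 10: prefix='1' (no match yet)
Bit 11: prefix='10' -> emit 'o', reset
Bit 12: prefix='0' -> emit 'n', reset
Bit 13: prefix='1' (no match yet)
Bit 14: prefix='11' -> emit 'b', reset

Answer: bbnbononb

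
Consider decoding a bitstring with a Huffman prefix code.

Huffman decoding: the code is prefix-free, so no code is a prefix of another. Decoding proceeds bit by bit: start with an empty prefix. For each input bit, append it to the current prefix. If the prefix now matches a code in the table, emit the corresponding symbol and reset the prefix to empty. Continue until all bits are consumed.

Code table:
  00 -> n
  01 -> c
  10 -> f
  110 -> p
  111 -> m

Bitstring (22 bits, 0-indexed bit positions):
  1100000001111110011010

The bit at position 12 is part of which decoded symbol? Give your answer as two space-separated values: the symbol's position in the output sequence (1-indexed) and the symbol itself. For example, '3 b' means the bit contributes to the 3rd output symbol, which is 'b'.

Answer: 6 m

Derivation:
Bit 0: prefix='1' (no match yet)
Bit 1: prefix='11' (no match yet)
Bit 2: prefix='110' -> emit 'p', reset
Bit 3: prefix='0' (no match yet)
Bit 4: prefix='00' -> emit 'n', reset
Bit 5: prefix='0' (no match yet)
Bit 6: prefix='00' -> emit 'n', reset
Bit 7: prefix='0' (no match yet)
Bit 8: prefix='00' -> emit 'n', reset
Bit 9: prefix='1' (no match yet)
Bit 10: prefix='11' (no match yet)
Bit 11: prefix='111' -> emit 'm', reset
Bit 12: prefix='1' (no match yet)
Bit 13: prefix='11' (no match yet)
Bit 14: prefix='111' -> emit 'm', reset
Bit 15: prefix='0' (no match yet)
Bit 16: prefix='00' -> emit 'n', reset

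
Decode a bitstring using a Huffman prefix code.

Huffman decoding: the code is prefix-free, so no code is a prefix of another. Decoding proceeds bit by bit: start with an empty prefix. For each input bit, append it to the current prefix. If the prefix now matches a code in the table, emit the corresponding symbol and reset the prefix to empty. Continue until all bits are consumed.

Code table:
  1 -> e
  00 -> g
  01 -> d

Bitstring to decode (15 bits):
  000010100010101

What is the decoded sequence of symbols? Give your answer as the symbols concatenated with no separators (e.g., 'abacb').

Answer: ggedgddd

Derivation:
Bit 0: prefix='0' (no match yet)
Bit 1: prefix='00' -> emit 'g', reset
Bit 2: prefix='0' (no match yet)
Bit 3: prefix='00' -> emit 'g', reset
Bit 4: prefix='1' -> emit 'e', reset
Bit 5: prefix='0' (no match yet)
Bit 6: prefix='01' -> emit 'd', reset
Bit 7: prefix='0' (no match yet)
Bit 8: prefix='00' -> emit 'g', reset
Bit 9: prefix='0' (no match yet)
Bit 10: prefix='01' -> emit 'd', reset
Bit 11: prefix='0' (no match yet)
Bit 12: prefix='01' -> emit 'd', reset
Bit 13: prefix='0' (no match yet)
Bit 14: prefix='01' -> emit 'd', reset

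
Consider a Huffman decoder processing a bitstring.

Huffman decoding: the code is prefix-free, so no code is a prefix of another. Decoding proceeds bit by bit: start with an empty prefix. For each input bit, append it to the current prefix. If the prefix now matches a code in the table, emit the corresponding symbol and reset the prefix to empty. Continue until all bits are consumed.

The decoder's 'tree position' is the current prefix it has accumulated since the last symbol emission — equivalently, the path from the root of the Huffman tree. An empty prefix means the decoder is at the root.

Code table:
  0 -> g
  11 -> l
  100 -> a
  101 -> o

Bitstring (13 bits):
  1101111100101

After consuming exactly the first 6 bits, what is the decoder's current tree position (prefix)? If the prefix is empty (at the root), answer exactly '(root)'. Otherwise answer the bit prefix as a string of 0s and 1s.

Answer: 1

Derivation:
Bit 0: prefix='1' (no match yet)
Bit 1: prefix='11' -> emit 'l', reset
Bit 2: prefix='0' -> emit 'g', reset
Bit 3: prefix='1' (no match yet)
Bit 4: prefix='11' -> emit 'l', reset
Bit 5: prefix='1' (no match yet)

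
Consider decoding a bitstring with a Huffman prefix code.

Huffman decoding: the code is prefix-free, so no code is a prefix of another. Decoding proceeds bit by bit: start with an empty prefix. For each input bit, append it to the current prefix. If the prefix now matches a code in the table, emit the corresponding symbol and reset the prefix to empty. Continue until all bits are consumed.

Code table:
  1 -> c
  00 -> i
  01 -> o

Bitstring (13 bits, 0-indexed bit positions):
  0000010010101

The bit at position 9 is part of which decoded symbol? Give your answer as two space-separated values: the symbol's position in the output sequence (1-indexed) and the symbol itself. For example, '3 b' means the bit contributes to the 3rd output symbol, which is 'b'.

Bit 0: prefix='0' (no match yet)
Bit 1: prefix='00' -> emit 'i', reset
Bit 2: prefix='0' (no match yet)
Bit 3: prefix='00' -> emit 'i', reset
Bit 4: prefix='0' (no match yet)
Bit 5: prefix='01' -> emit 'o', reset
Bit 6: prefix='0' (no match yet)
Bit 7: prefix='00' -> emit 'i', reset
Bit 8: prefix='1' -> emit 'c', reset
Bit 9: prefix='0' (no match yet)
Bit 10: prefix='01' -> emit 'o', reset
Bit 11: prefix='0' (no match yet)
Bit 12: prefix='01' -> emit 'o', reset

Answer: 6 o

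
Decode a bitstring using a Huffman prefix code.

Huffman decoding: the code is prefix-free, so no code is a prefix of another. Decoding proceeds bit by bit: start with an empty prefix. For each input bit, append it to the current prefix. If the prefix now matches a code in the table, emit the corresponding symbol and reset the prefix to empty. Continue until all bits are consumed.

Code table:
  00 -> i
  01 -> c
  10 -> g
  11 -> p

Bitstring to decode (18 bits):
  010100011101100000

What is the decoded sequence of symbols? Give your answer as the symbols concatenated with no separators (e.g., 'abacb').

Bit 0: prefix='0' (no match yet)
Bit 1: prefix='01' -> emit 'c', reset
Bit 2: prefix='0' (no match yet)
Bit 3: prefix='01' -> emit 'c', reset
Bit 4: prefix='0' (no match yet)
Bit 5: prefix='00' -> emit 'i', reset
Bit 6: prefix='0' (no match yet)
Bit 7: prefix='01' -> emit 'c', reset
Bit 8: prefix='1' (no match yet)
Bit 9: prefix='11' -> emit 'p', reset
Bit 10: prefix='0' (no match yet)
Bit 11: prefix='01' -> emit 'c', reset
Bit 12: prefix='1' (no match yet)
Bit 13: prefix='10' -> emit 'g', reset
Bit 14: prefix='0' (no match yet)
Bit 15: prefix='00' -> emit 'i', reset
Bit 16: prefix='0' (no match yet)
Bit 17: prefix='00' -> emit 'i', reset

Answer: ccicpcgii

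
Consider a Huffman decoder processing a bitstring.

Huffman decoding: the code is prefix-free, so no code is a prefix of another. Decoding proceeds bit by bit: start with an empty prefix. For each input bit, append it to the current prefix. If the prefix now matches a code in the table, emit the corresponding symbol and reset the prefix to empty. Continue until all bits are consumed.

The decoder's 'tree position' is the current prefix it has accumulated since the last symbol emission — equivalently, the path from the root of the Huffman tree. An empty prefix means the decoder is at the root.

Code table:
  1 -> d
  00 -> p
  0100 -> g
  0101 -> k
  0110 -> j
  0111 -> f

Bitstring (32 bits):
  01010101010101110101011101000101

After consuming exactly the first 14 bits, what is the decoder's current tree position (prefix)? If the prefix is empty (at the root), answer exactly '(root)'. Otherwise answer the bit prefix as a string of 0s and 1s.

Bit 0: prefix='0' (no match yet)
Bit 1: prefix='01' (no match yet)
Bit 2: prefix='010' (no match yet)
Bit 3: prefix='0101' -> emit 'k', reset
Bit 4: prefix='0' (no match yet)
Bit 5: prefix='01' (no match yet)
Bit 6: prefix='010' (no match yet)
Bit 7: prefix='0101' -> emit 'k', reset
Bit 8: prefix='0' (no match yet)
Bit 9: prefix='01' (no match yet)
Bit 10: prefix='010' (no match yet)
Bit 11: prefix='0101' -> emit 'k', reset
Bit 12: prefix='0' (no match yet)
Bit 13: prefix='01' (no match yet)

Answer: 01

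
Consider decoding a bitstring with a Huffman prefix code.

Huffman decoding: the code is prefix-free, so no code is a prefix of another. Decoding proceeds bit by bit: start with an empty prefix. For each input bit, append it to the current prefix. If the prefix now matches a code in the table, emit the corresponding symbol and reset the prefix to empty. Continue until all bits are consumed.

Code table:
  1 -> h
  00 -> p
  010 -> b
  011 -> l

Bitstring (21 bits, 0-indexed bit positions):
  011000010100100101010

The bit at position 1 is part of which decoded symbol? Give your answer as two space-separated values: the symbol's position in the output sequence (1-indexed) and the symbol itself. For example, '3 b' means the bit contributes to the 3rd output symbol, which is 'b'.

Bit 0: prefix='0' (no match yet)
Bit 1: prefix='01' (no match yet)
Bit 2: prefix='011' -> emit 'l', reset
Bit 3: prefix='0' (no match yet)
Bit 4: prefix='00' -> emit 'p', reset
Bit 5: prefix='0' (no match yet)

Answer: 1 l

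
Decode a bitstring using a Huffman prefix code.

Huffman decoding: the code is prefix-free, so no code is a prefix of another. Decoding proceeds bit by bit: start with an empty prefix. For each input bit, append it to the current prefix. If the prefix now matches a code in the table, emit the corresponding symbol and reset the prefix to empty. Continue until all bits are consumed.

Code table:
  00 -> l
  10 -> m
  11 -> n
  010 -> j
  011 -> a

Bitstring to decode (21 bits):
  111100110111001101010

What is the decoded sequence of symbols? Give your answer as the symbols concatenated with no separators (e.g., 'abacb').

Answer: nnlnamajm

Derivation:
Bit 0: prefix='1' (no match yet)
Bit 1: prefix='11' -> emit 'n', reset
Bit 2: prefix='1' (no match yet)
Bit 3: prefix='11' -> emit 'n', reset
Bit 4: prefix='0' (no match yet)
Bit 5: prefix='00' -> emit 'l', reset
Bit 6: prefix='1' (no match yet)
Bit 7: prefix='11' -> emit 'n', reset
Bit 8: prefix='0' (no match yet)
Bit 9: prefix='01' (no match yet)
Bit 10: prefix='011' -> emit 'a', reset
Bit 11: prefix='1' (no match yet)
Bit 12: prefix='10' -> emit 'm', reset
Bit 13: prefix='0' (no match yet)
Bit 14: prefix='01' (no match yet)
Bit 15: prefix='011' -> emit 'a', reset
Bit 16: prefix='0' (no match yet)
Bit 17: prefix='01' (no match yet)
Bit 18: prefix='010' -> emit 'j', reset
Bit 19: prefix='1' (no match yet)
Bit 20: prefix='10' -> emit 'm', reset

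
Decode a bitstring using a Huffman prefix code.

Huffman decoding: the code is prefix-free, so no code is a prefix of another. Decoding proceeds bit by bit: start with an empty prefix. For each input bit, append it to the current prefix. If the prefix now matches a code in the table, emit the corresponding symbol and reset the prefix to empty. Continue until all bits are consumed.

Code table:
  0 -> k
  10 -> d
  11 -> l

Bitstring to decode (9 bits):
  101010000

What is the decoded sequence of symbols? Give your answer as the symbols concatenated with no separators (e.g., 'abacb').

Answer: dddkkk

Derivation:
Bit 0: prefix='1' (no match yet)
Bit 1: prefix='10' -> emit 'd', reset
Bit 2: prefix='1' (no match yet)
Bit 3: prefix='10' -> emit 'd', reset
Bit 4: prefix='1' (no match yet)
Bit 5: prefix='10' -> emit 'd', reset
Bit 6: prefix='0' -> emit 'k', reset
Bit 7: prefix='0' -> emit 'k', reset
Bit 8: prefix='0' -> emit 'k', reset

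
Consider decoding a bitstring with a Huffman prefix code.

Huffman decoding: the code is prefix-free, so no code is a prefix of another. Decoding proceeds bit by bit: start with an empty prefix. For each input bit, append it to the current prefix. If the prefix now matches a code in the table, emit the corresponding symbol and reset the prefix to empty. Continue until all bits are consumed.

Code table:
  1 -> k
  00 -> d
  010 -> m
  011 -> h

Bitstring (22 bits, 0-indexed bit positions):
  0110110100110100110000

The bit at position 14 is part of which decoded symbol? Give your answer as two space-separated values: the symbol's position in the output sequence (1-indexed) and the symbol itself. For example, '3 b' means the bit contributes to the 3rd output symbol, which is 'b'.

Answer: 5 m

Derivation:
Bit 0: prefix='0' (no match yet)
Bit 1: prefix='01' (no match yet)
Bit 2: prefix='011' -> emit 'h', reset
Bit 3: prefix='0' (no match yet)
Bit 4: prefix='01' (no match yet)
Bit 5: prefix='011' -> emit 'h', reset
Bit 6: prefix='0' (no match yet)
Bit 7: prefix='01' (no match yet)
Bit 8: prefix='010' -> emit 'm', reset
Bit 9: prefix='0' (no match yet)
Bit 10: prefix='01' (no match yet)
Bit 11: prefix='011' -> emit 'h', reset
Bit 12: prefix='0' (no match yet)
Bit 13: prefix='01' (no match yet)
Bit 14: prefix='010' -> emit 'm', reset
Bit 15: prefix='0' (no match yet)
Bit 16: prefix='01' (no match yet)
Bit 17: prefix='011' -> emit 'h', reset
Bit 18: prefix='0' (no match yet)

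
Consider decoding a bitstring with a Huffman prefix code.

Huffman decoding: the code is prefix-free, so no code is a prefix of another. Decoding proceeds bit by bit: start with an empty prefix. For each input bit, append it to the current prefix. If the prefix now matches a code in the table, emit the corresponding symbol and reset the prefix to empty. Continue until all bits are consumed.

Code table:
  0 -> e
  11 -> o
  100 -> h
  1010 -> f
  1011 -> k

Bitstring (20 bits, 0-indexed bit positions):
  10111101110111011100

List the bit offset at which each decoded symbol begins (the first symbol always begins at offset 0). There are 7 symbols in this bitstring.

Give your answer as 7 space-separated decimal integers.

Answer: 0 4 6 7 9 13 17

Derivation:
Bit 0: prefix='1' (no match yet)
Bit 1: prefix='10' (no match yet)
Bit 2: prefix='101' (no match yet)
Bit 3: prefix='1011' -> emit 'k', reset
Bit 4: prefix='1' (no match yet)
Bit 5: prefix='11' -> emit 'o', reset
Bit 6: prefix='0' -> emit 'e', reset
Bit 7: prefix='1' (no match yet)
Bit 8: prefix='11' -> emit 'o', reset
Bit 9: prefix='1' (no match yet)
Bit 10: prefix='10' (no match yet)
Bit 11: prefix='101' (no match yet)
Bit 12: prefix='1011' -> emit 'k', reset
Bit 13: prefix='1' (no match yet)
Bit 14: prefix='10' (no match yet)
Bit 15: prefix='101' (no match yet)
Bit 16: prefix='1011' -> emit 'k', reset
Bit 17: prefix='1' (no match yet)
Bit 18: prefix='10' (no match yet)
Bit 19: prefix='100' -> emit 'h', reset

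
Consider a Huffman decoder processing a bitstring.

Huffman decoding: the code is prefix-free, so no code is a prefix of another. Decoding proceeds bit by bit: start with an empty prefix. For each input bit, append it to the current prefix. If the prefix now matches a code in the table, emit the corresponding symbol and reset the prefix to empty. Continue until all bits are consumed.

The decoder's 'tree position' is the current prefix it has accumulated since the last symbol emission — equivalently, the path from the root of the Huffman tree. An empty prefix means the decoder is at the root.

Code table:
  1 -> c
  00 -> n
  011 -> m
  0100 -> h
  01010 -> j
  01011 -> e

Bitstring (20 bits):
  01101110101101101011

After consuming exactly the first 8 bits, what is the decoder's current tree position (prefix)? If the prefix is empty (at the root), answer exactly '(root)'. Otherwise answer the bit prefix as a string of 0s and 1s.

Answer: 0

Derivation:
Bit 0: prefix='0' (no match yet)
Bit 1: prefix='01' (no match yet)
Bit 2: prefix='011' -> emit 'm', reset
Bit 3: prefix='0' (no match yet)
Bit 4: prefix='01' (no match yet)
Bit 5: prefix='011' -> emit 'm', reset
Bit 6: prefix='1' -> emit 'c', reset
Bit 7: prefix='0' (no match yet)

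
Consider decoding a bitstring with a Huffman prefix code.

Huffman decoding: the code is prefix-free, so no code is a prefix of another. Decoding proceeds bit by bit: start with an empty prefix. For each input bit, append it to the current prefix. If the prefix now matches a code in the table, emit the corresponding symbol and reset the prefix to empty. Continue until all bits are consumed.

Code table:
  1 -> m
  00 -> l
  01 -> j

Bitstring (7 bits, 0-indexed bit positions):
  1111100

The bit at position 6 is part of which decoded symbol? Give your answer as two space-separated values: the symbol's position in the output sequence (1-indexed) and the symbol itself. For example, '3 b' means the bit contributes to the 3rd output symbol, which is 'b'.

Bit 0: prefix='1' -> emit 'm', reset
Bit 1: prefix='1' -> emit 'm', reset
Bit 2: prefix='1' -> emit 'm', reset
Bit 3: prefix='1' -> emit 'm', reset
Bit 4: prefix='1' -> emit 'm', reset
Bit 5: prefix='0' (no match yet)
Bit 6: prefix='00' -> emit 'l', reset

Answer: 6 l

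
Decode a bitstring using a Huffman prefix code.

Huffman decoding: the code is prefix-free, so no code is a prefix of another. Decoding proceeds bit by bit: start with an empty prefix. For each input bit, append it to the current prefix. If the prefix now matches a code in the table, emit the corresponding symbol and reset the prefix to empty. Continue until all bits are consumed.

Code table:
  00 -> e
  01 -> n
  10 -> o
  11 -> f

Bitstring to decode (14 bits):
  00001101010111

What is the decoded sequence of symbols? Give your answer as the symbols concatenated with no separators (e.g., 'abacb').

Bit 0: prefix='0' (no match yet)
Bit 1: prefix='00' -> emit 'e', reset
Bit 2: prefix='0' (no match yet)
Bit 3: prefix='00' -> emit 'e', reset
Bit 4: prefix='1' (no match yet)
Bit 5: prefix='11' -> emit 'f', reset
Bit 6: prefix='0' (no match yet)
Bit 7: prefix='01' -> emit 'n', reset
Bit 8: prefix='0' (no match yet)
Bit 9: prefix='01' -> emit 'n', reset
Bit 10: prefix='0' (no match yet)
Bit 11: prefix='01' -> emit 'n', reset
Bit 12: prefix='1' (no match yet)
Bit 13: prefix='11' -> emit 'f', reset

Answer: eefnnnf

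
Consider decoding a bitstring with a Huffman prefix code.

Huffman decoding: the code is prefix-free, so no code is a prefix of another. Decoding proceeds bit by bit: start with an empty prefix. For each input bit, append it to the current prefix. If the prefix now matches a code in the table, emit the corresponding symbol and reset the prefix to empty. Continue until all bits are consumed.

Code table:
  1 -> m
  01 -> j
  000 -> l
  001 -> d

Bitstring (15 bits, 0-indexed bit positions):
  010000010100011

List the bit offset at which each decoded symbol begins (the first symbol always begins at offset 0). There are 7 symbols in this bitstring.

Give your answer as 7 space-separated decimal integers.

Bit 0: prefix='0' (no match yet)
Bit 1: prefix='01' -> emit 'j', reset
Bit 2: prefix='0' (no match yet)
Bit 3: prefix='00' (no match yet)
Bit 4: prefix='000' -> emit 'l', reset
Bit 5: prefix='0' (no match yet)
Bit 6: prefix='00' (no match yet)
Bit 7: prefix='001' -> emit 'd', reset
Bit 8: prefix='0' (no match yet)
Bit 9: prefix='01' -> emit 'j', reset
Bit 10: prefix='0' (no match yet)
Bit 11: prefix='00' (no match yet)
Bit 12: prefix='000' -> emit 'l', reset
Bit 13: prefix='1' -> emit 'm', reset
Bit 14: prefix='1' -> emit 'm', reset

Answer: 0 2 5 8 10 13 14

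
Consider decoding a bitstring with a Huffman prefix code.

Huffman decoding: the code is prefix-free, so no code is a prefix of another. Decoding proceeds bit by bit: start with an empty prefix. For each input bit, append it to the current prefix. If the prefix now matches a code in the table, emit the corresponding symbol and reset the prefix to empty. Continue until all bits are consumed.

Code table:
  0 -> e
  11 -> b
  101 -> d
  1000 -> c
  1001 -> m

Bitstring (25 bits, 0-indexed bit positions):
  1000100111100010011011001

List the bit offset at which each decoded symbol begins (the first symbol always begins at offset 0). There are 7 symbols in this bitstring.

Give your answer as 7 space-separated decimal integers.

Bit 0: prefix='1' (no match yet)
Bit 1: prefix='10' (no match yet)
Bit 2: prefix='100' (no match yet)
Bit 3: prefix='1000' -> emit 'c', reset
Bit 4: prefix='1' (no match yet)
Bit 5: prefix='10' (no match yet)
Bit 6: prefix='100' (no match yet)
Bit 7: prefix='1001' -> emit 'm', reset
Bit 8: prefix='1' (no match yet)
Bit 9: prefix='11' -> emit 'b', reset
Bit 10: prefix='1' (no match yet)
Bit 11: prefix='10' (no match yet)
Bit 12: prefix='100' (no match yet)
Bit 13: prefix='1000' -> emit 'c', reset
Bit 14: prefix='1' (no match yet)
Bit 15: prefix='10' (no match yet)
Bit 16: prefix='100' (no match yet)
Bit 17: prefix='1001' -> emit 'm', reset
Bit 18: prefix='1' (no match yet)
Bit 19: prefix='10' (no match yet)
Bit 20: prefix='101' -> emit 'd', reset
Bit 21: prefix='1' (no match yet)
Bit 22: prefix='10' (no match yet)
Bit 23: prefix='100' (no match yet)
Bit 24: prefix='1001' -> emit 'm', reset

Answer: 0 4 8 10 14 18 21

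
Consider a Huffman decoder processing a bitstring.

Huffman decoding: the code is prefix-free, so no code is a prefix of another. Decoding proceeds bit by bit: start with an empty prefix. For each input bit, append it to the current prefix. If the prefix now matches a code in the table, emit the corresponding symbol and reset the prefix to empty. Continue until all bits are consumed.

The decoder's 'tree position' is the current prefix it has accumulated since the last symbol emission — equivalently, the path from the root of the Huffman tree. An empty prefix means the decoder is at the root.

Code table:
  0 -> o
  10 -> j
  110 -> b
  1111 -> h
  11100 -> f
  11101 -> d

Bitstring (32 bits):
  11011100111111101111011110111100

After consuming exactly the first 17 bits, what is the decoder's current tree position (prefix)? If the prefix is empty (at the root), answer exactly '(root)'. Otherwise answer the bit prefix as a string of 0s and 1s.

Answer: (root)

Derivation:
Bit 0: prefix='1' (no match yet)
Bit 1: prefix='11' (no match yet)
Bit 2: prefix='110' -> emit 'b', reset
Bit 3: prefix='1' (no match yet)
Bit 4: prefix='11' (no match yet)
Bit 5: prefix='111' (no match yet)
Bit 6: prefix='1110' (no match yet)
Bit 7: prefix='11100' -> emit 'f', reset
Bit 8: prefix='1' (no match yet)
Bit 9: prefix='11' (no match yet)
Bit 10: prefix='111' (no match yet)
Bit 11: prefix='1111' -> emit 'h', reset
Bit 12: prefix='1' (no match yet)
Bit 13: prefix='11' (no match yet)
Bit 14: prefix='111' (no match yet)
Bit 15: prefix='1110' (no match yet)
Bit 16: prefix='11101' -> emit 'd', reset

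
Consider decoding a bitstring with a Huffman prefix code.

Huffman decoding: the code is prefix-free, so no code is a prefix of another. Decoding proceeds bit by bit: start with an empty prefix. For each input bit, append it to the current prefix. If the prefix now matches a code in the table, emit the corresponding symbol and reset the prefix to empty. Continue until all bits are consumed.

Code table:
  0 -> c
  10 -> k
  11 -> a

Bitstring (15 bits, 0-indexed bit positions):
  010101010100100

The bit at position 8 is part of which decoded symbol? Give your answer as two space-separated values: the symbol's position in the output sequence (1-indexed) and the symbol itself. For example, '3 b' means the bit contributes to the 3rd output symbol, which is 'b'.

Bit 0: prefix='0' -> emit 'c', reset
Bit 1: prefix='1' (no match yet)
Bit 2: prefix='10' -> emit 'k', reset
Bit 3: prefix='1' (no match yet)
Bit 4: prefix='10' -> emit 'k', reset
Bit 5: prefix='1' (no match yet)
Bit 6: prefix='10' -> emit 'k', reset
Bit 7: prefix='1' (no match yet)
Bit 8: prefix='10' -> emit 'k', reset
Bit 9: prefix='1' (no match yet)
Bit 10: prefix='10' -> emit 'k', reset
Bit 11: prefix='0' -> emit 'c', reset
Bit 12: prefix='1' (no match yet)

Answer: 5 k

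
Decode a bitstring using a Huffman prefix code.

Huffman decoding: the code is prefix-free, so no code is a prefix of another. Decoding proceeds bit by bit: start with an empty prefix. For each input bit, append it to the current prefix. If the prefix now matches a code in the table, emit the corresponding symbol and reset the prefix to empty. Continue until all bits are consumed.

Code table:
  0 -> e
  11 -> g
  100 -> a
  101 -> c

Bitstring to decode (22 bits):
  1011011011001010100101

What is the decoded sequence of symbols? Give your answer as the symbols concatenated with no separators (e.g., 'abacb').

Answer: cccaceac

Derivation:
Bit 0: prefix='1' (no match yet)
Bit 1: prefix='10' (no match yet)
Bit 2: prefix='101' -> emit 'c', reset
Bit 3: prefix='1' (no match yet)
Bit 4: prefix='10' (no match yet)
Bit 5: prefix='101' -> emit 'c', reset
Bit 6: prefix='1' (no match yet)
Bit 7: prefix='10' (no match yet)
Bit 8: prefix='101' -> emit 'c', reset
Bit 9: prefix='1' (no match yet)
Bit 10: prefix='10' (no match yet)
Bit 11: prefix='100' -> emit 'a', reset
Bit 12: prefix='1' (no match yet)
Bit 13: prefix='10' (no match yet)
Bit 14: prefix='101' -> emit 'c', reset
Bit 15: prefix='0' -> emit 'e', reset
Bit 16: prefix='1' (no match yet)
Bit 17: prefix='10' (no match yet)
Bit 18: prefix='100' -> emit 'a', reset
Bit 19: prefix='1' (no match yet)
Bit 20: prefix='10' (no match yet)
Bit 21: prefix='101' -> emit 'c', reset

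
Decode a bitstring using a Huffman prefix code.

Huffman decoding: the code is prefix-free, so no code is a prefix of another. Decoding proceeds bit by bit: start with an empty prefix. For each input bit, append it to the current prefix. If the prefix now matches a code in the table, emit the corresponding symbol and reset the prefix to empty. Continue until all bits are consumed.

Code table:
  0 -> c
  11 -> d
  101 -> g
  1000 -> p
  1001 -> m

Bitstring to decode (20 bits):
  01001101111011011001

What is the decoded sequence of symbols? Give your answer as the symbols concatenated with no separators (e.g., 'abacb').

Bit 0: prefix='0' -> emit 'c', reset
Bit 1: prefix='1' (no match yet)
Bit 2: prefix='10' (no match yet)
Bit 3: prefix='100' (no match yet)
Bit 4: prefix='1001' -> emit 'm', reset
Bit 5: prefix='1' (no match yet)
Bit 6: prefix='10' (no match yet)
Bit 7: prefix='101' -> emit 'g', reset
Bit 8: prefix='1' (no match yet)
Bit 9: prefix='11' -> emit 'd', reset
Bit 10: prefix='1' (no match yet)
Bit 11: prefix='10' (no match yet)
Bit 12: prefix='101' -> emit 'g', reset
Bit 13: prefix='1' (no match yet)
Bit 14: prefix='10' (no match yet)
Bit 15: prefix='101' -> emit 'g', reset
Bit 16: prefix='1' (no match yet)
Bit 17: prefix='10' (no match yet)
Bit 18: prefix='100' (no match yet)
Bit 19: prefix='1001' -> emit 'm', reset

Answer: cmgdggm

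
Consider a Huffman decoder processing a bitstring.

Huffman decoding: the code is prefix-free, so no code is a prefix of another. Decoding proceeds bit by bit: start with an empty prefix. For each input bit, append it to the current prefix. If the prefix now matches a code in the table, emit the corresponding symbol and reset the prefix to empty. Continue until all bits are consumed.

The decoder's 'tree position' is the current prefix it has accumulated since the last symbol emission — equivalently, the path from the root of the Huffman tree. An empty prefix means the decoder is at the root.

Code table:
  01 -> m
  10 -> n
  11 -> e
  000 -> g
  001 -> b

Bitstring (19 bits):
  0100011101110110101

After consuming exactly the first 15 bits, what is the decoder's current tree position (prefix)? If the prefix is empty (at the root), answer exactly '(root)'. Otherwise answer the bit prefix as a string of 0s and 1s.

Bit 0: prefix='0' (no match yet)
Bit 1: prefix='01' -> emit 'm', reset
Bit 2: prefix='0' (no match yet)
Bit 3: prefix='00' (no match yet)
Bit 4: prefix='000' -> emit 'g', reset
Bit 5: prefix='1' (no match yet)
Bit 6: prefix='11' -> emit 'e', reset
Bit 7: prefix='1' (no match yet)
Bit 8: prefix='10' -> emit 'n', reset
Bit 9: prefix='1' (no match yet)
Bit 10: prefix='11' -> emit 'e', reset
Bit 11: prefix='1' (no match yet)
Bit 12: prefix='10' -> emit 'n', reset
Bit 13: prefix='1' (no match yet)
Bit 14: prefix='11' -> emit 'e', reset

Answer: (root)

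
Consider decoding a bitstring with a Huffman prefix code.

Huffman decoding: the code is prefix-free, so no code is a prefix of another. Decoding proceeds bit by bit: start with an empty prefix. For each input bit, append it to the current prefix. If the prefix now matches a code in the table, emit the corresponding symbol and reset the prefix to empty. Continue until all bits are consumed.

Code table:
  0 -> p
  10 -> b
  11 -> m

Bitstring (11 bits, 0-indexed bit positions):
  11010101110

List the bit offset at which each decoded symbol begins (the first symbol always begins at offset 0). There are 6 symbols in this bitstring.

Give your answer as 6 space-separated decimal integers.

Bit 0: prefix='1' (no match yet)
Bit 1: prefix='11' -> emit 'm', reset
Bit 2: prefix='0' -> emit 'p', reset
Bit 3: prefix='1' (no match yet)
Bit 4: prefix='10' -> emit 'b', reset
Bit 5: prefix='1' (no match yet)
Bit 6: prefix='10' -> emit 'b', reset
Bit 7: prefix='1' (no match yet)
Bit 8: prefix='11' -> emit 'm', reset
Bit 9: prefix='1' (no match yet)
Bit 10: prefix='10' -> emit 'b', reset

Answer: 0 2 3 5 7 9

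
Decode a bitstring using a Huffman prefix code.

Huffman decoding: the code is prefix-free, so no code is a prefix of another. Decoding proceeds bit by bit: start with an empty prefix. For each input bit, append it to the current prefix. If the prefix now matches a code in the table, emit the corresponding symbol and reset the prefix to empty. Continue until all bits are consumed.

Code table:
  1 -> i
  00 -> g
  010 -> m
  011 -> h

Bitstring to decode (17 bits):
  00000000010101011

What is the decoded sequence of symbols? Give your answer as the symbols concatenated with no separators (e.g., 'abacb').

Answer: ggggmimii

Derivation:
Bit 0: prefix='0' (no match yet)
Bit 1: prefix='00' -> emit 'g', reset
Bit 2: prefix='0' (no match yet)
Bit 3: prefix='00' -> emit 'g', reset
Bit 4: prefix='0' (no match yet)
Bit 5: prefix='00' -> emit 'g', reset
Bit 6: prefix='0' (no match yet)
Bit 7: prefix='00' -> emit 'g', reset
Bit 8: prefix='0' (no match yet)
Bit 9: prefix='01' (no match yet)
Bit 10: prefix='010' -> emit 'm', reset
Bit 11: prefix='1' -> emit 'i', reset
Bit 12: prefix='0' (no match yet)
Bit 13: prefix='01' (no match yet)
Bit 14: prefix='010' -> emit 'm', reset
Bit 15: prefix='1' -> emit 'i', reset
Bit 16: prefix='1' -> emit 'i', reset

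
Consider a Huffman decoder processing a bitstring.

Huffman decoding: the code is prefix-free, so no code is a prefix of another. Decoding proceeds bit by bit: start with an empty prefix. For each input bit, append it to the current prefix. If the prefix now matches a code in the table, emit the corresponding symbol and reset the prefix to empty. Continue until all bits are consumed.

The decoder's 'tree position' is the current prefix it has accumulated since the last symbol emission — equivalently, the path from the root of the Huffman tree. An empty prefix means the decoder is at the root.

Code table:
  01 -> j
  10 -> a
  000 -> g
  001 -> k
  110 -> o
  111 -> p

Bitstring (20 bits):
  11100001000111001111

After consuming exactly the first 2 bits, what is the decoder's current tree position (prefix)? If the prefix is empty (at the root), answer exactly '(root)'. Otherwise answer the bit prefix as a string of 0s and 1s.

Answer: 11

Derivation:
Bit 0: prefix='1' (no match yet)
Bit 1: prefix='11' (no match yet)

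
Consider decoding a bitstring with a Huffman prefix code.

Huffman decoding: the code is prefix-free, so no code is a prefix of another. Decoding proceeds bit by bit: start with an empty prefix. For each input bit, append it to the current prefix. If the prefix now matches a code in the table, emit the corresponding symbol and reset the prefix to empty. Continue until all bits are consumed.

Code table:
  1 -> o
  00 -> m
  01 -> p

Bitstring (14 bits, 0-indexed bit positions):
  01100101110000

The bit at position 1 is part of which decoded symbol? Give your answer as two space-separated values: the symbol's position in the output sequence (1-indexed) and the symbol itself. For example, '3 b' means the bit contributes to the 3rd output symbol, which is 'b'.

Bit 0: prefix='0' (no match yet)
Bit 1: prefix='01' -> emit 'p', reset
Bit 2: prefix='1' -> emit 'o', reset
Bit 3: prefix='0' (no match yet)
Bit 4: prefix='00' -> emit 'm', reset
Bit 5: prefix='1' -> emit 'o', reset

Answer: 1 p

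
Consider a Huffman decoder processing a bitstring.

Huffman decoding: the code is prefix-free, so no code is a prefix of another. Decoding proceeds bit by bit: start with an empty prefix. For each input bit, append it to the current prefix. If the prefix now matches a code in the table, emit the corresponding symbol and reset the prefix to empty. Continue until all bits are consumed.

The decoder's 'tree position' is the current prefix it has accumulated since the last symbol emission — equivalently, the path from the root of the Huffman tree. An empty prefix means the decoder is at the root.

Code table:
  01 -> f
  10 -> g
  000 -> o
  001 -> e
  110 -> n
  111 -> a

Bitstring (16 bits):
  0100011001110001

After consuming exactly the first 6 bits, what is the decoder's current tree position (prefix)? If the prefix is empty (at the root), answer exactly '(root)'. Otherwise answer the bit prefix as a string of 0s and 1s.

Answer: 1

Derivation:
Bit 0: prefix='0' (no match yet)
Bit 1: prefix='01' -> emit 'f', reset
Bit 2: prefix='0' (no match yet)
Bit 3: prefix='00' (no match yet)
Bit 4: prefix='000' -> emit 'o', reset
Bit 5: prefix='1' (no match yet)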